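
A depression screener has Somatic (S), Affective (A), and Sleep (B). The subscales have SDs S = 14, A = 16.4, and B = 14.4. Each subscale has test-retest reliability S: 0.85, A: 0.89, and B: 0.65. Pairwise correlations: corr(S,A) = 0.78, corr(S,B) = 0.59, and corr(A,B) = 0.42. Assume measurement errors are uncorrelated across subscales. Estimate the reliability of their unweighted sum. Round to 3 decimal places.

0.910

Var(S+A+B) = 14² + 16.4² + 14.4² + 2·[14·16.4·0.78 + 14·14.4·0.59 + 16.4·14.4·0.42] = 672.32 + 794.438 = 1466.76.
Under uncorrelated errors the observed covariances equal the true-score covariances, so only the own-variance terms attenuate.
True-score variance = [14²·0.85 + 16.4²·0.89 + 14.4²·0.65] + 794.438 = 540.758 + 794.438 = 1335.2.
Reliability = 1335.2 / 1466.76 = 0.910.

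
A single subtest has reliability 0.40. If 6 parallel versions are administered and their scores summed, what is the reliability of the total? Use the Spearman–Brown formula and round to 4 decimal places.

0.8000

ρ_k = kρ / (1 + (k−1)ρ) = 6·0.40 / (1 + 5·0.40) = 2.400 / 3.000 = 0.8000.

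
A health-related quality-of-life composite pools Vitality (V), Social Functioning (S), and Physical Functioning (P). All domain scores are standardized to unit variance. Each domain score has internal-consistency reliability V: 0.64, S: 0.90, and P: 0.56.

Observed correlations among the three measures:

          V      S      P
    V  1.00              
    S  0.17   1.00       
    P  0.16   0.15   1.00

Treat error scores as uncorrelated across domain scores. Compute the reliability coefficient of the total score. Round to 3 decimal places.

Var(V+S+P) = 3 + 2·[0.17 + 0.16 + 0.15] = 3 + 0.96 = 3.96.
Because errors are independent across components, Cov(Tᵢ,Tⱼ) = Cov(Xᵢ,Xⱼ); the off-diagonal part of the true-score variance is the same as above.
True-score variance = [0.64 + 0.90 + 0.56] + 0.96 = 2.1 + 0.96 = 3.06.
Reliability = 3.06 / 3.96 = 0.773.

0.773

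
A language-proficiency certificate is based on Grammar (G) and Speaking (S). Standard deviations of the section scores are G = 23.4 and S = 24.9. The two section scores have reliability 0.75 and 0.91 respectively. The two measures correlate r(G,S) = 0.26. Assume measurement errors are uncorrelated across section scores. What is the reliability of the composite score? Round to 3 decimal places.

0.869

Var(G+S) = 23.4² + 24.9² + 2·[23.4·24.9·0.26] = 1167.57 + 302.983 = 1470.55.
Because errors are independent across components, Cov(Tᵢ,Tⱼ) = Cov(Xᵢ,Xⱼ); the off-diagonal part of the true-score variance is the same as above.
True-score variance = [23.4²·0.75 + 24.9²·0.91] + 302.983 = 974.879 + 302.983 = 1277.86.
Reliability = 1277.86 / 1470.55 = 0.869.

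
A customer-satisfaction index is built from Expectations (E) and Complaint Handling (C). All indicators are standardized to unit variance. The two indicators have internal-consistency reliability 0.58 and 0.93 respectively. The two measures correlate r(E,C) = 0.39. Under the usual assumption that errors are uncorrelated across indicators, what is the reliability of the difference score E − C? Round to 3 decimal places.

Var(E−C) = 1 + 1 − 2·0.39 = 2 − 0.78 = 1.22.
With uncorrelated errors the cross-covariances are all true-score covariance, so they carry over unchanged; only the diagonal terms shrink to ρᵢσᵢ².
True-score variance = [0.58 + 0.93] − 0.78 = 1.51 − 0.78 = 0.73.
Reliability = 0.73 / 1.22 = 0.598.

0.598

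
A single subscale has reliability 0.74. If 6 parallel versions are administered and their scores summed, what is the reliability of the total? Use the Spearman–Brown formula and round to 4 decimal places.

0.9447

ρ_k = kρ / (1 + (k−1)ρ) = 6·0.74 / (1 + 5·0.74) = 4.440 / 4.700 = 0.9447.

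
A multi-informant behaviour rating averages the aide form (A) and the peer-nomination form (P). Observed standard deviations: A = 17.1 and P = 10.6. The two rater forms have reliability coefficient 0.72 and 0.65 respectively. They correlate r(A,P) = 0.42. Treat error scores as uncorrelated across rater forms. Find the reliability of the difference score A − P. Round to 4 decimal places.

0.5200

Var(A−P) = 17.1² + 10.6² − 2·17.1·10.6·0.42 = 404.77 − 152.258 = 252.512.
With uncorrelated errors the cross-covariances are all true-score covariance, so they carry over unchanged; only the diagonal terms shrink to ρᵢσᵢ².
True-score variance = [17.1²·0.72 + 10.6²·0.65] − 152.258 = 283.569 − 152.258 = 131.311.
Reliability = 131.311 / 252.512 = 0.5200.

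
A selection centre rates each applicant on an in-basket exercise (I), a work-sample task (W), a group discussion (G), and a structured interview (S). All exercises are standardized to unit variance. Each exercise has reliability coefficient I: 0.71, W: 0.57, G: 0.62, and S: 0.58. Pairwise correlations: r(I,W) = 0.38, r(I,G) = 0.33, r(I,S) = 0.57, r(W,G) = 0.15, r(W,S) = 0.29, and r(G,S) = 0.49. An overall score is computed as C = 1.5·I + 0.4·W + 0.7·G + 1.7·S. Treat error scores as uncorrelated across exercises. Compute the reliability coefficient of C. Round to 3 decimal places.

0.815

Var(C) = 1.5² + 0.4² + 0.7² + 1.7² + 2·[0.6·0.38 + 1.05·0.33 + 2.55·0.57 + 0.28·0.15 + 0.68·0.29 + 1.19·0.49] = 5.79 + 5.7006 = 11.4906.
Under uncorrelated errors the observed covariances equal the true-score covariances, so only the own-variance terms attenuate.
True-score variance = [1.5²·0.71 + 0.4²·0.57 + 0.7²·0.62 + 1.7²·0.58] + 5.7006 = 3.6687 + 5.7006 = 9.3693.
Reliability = 9.3693 / 11.4906 = 0.815.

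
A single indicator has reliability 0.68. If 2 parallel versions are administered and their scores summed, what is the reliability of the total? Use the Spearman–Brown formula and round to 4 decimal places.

ρ_k = kρ / (1 + (k−1)ρ) = 2·0.68 / (1 + 1·0.68) = 1.360 / 1.680 = 0.8095.

0.8095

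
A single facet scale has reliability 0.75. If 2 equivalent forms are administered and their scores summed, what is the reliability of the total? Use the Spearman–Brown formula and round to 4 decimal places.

ρ_k = kρ / (1 + (k−1)ρ) = 2·0.75 / (1 + 1·0.75) = 1.500 / 1.750 = 0.8571.

0.8571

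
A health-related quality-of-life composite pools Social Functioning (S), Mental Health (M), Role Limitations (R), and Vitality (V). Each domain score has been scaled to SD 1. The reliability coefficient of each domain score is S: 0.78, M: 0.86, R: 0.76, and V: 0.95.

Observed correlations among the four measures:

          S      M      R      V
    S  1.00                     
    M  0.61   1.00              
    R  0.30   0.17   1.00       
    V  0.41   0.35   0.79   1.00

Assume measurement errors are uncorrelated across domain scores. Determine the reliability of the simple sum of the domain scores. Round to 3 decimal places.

0.930

Var(S+M+R+V) = 4 + 2·[0.61 + 0.30 + 0.41 + 0.17 + 0.35 + 0.79] = 4 + 5.26 = 9.26.
With uncorrelated errors the cross-covariances are all true-score covariance, so they carry over unchanged; only the diagonal terms shrink to ρᵢσᵢ².
True-score variance = [0.78 + 0.86 + 0.76 + 0.95] + 5.26 = 3.35 + 5.26 = 8.61.
Reliability = 8.61 / 9.26 = 0.930.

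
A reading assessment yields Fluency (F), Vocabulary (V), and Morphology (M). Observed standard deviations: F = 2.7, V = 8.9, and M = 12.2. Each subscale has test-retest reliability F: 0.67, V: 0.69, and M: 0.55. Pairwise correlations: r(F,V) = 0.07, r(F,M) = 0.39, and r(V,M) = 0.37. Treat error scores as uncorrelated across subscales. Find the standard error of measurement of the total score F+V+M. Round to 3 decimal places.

9.692

Var(total) = 235.34 + 109.407 = 344.747.
True-score variance = 141.401 + 109.407 = 250.808, so reliability = 0.7275.
Error variance = 344.747 − 250.808 = 93.9388; SEM = √93.9388 = 9.692.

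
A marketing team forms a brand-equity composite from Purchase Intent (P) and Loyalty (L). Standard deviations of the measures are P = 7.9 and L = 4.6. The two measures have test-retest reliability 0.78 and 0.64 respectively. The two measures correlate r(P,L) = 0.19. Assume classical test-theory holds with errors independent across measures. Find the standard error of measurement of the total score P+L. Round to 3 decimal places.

4.620

Var(total) = 83.57 + 13.8092 = 97.3792.
True-score variance = 62.2222 + 13.8092 = 76.0314, so reliability = 0.7808.
Error variance = 97.3792 − 76.0314 = 21.3478; SEM = √21.3478 = 4.620.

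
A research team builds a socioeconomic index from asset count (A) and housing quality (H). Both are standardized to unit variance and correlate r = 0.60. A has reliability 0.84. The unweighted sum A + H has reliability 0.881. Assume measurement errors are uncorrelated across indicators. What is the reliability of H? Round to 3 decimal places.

0.779

Var(A+H) = 2 + 2·0.60 = 3.200.
True-score variance = ρ_A + ρ_H + 2·0.60, so 0.881 = (0.84 + ρ_H + 1.20) / 3.200.
ρ_H = 0.881·3.200 − 0.84 − 1.20 = 0.779.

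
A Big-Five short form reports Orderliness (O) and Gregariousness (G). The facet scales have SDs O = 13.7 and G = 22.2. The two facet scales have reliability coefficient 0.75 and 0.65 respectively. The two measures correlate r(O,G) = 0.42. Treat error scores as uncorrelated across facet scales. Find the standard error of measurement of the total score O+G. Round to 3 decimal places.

14.813

Var(total) = 680.53 + 255.478 = 936.008.
True-score variance = 461.113 + 255.478 = 716.591, so reliability = 0.7656.
Error variance = 936.008 − 716.591 = 219.416; SEM = √219.416 = 14.813.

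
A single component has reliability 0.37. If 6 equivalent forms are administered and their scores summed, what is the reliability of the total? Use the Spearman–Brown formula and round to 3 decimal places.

0.779

ρ_k = kρ / (1 + (k−1)ρ) = 6·0.37 / (1 + 5·0.37) = 2.220 / 2.850 = 0.779.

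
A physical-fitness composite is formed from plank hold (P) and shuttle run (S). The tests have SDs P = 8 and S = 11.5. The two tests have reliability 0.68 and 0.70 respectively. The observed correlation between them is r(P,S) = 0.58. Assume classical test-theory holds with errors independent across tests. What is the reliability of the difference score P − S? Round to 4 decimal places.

0.3281

Var(P−S) = 8² + 11.5² − 2·8·11.5·0.58 = 196.25 − 106.72 = 89.53.
With uncorrelated errors the cross-covariances are all true-score covariance, so they carry over unchanged; only the diagonal terms shrink to ρᵢσᵢ².
True-score variance = [8²·0.68 + 11.5²·0.70] − 106.72 = 136.095 − 106.72 = 29.375.
Reliability = 29.375 / 89.53 = 0.3281.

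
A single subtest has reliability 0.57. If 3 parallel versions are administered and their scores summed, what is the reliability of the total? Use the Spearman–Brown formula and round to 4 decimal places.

ρ_k = kρ / (1 + (k−1)ρ) = 3·0.57 / (1 + 2·0.57) = 1.710 / 2.140 = 0.7991.

0.7991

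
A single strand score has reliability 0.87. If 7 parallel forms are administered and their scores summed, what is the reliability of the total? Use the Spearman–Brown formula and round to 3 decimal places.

ρ_k = kρ / (1 + (k−1)ρ) = 7·0.87 / (1 + 6·0.87) = 6.090 / 6.220 = 0.979.

0.979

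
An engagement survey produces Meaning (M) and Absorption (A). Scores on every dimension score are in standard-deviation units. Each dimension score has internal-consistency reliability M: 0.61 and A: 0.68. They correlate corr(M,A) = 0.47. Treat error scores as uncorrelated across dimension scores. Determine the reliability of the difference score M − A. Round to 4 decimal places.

0.3302

Var(M−A) = 1 + 1 − 2·0.47 = 2 − 0.94 = 1.06.
With uncorrelated errors the cross-covariances are all true-score covariance, so they carry over unchanged; only the diagonal terms shrink to ρᵢσᵢ².
True-score variance = [0.61 + 0.68] − 0.94 = 1.29 − 0.94 = 0.35.
Reliability = 0.35 / 1.06 = 0.3302.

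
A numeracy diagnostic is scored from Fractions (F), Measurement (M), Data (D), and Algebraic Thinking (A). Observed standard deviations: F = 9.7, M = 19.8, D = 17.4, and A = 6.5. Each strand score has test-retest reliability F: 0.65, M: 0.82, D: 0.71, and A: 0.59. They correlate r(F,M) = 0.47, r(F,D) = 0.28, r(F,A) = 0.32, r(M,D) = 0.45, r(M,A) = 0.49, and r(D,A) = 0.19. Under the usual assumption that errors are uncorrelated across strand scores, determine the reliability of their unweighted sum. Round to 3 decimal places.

0.872

Var(F+M+D+A) = 9.7² + 19.8² + 17.4² + 6.5² + 2·[9.7·19.8·0.47 + 9.7·17.4·0.28 + 9.7·6.5·0.32 + 19.8·17.4·0.45 + 19.8·6.5·0.49 + 17.4·6.5·0.19] = 831.14 + 794.577 = 1625.72.
Because errors are independent across components, Cov(Tᵢ,Tⱼ) = Cov(Xᵢ,Xⱼ); the off-diagonal part of the true-score variance is the same as above.
True-score variance = [9.7²·0.65 + 19.8²·0.82 + 17.4²·0.71 + 6.5²·0.59] + 794.577 = 622.518 + 794.577 = 1417.1.
Reliability = 1417.1 / 1625.72 = 0.872.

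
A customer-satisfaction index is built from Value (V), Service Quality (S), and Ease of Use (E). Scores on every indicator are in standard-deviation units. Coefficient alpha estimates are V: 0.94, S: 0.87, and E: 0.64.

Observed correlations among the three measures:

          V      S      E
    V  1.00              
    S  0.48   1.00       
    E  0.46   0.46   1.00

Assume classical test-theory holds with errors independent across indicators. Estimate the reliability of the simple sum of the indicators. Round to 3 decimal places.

Var(V+S+E) = 3 + 2·[0.48 + 0.46 + 0.46] = 3 + 2.8 = 5.8.
With uncorrelated errors the cross-covariances are all true-score covariance, so they carry over unchanged; only the diagonal terms shrink to ρᵢσᵢ².
True-score variance = [0.94 + 0.87 + 0.64] + 2.8 = 2.45 + 2.8 = 5.25.
Reliability = 5.25 / 5.8 = 0.905.

0.905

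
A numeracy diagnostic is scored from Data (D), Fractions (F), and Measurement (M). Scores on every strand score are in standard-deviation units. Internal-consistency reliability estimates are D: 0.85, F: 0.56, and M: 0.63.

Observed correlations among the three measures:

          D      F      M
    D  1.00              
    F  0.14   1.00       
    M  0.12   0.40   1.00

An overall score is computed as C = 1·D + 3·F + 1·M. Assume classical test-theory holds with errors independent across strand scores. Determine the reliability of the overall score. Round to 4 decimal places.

0.6906

Var(C) = 1 + 3² + 1 + 2·[3·0.14 + 0.12 + 3·0.40] = 11 + 3.48 = 14.48.
Because errors are independent across components, Cov(Tᵢ,Tⱼ) = Cov(Xᵢ,Xⱼ); the off-diagonal part of the true-score variance is the same as above.
True-score variance = [0.85 + 3²·0.56 + 0.63] + 3.48 = 6.52 + 3.48 = 10.
Reliability = 10 / 14.48 = 0.6906.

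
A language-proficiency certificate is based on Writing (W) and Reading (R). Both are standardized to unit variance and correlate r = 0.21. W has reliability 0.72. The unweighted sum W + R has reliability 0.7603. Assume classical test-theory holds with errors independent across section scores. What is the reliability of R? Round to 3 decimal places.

Var(W+R) = 2 + 2·0.21 = 2.420.
True-score variance = ρ_W + ρ_R + 2·0.21, so 0.7603 = (0.72 + ρ_R + 0.42) / 2.420.
ρ_R = 0.7603·2.420 − 0.72 − 0.42 = 0.700.

0.700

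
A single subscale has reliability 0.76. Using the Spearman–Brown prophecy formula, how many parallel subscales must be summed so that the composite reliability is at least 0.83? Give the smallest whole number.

2

k ≥ ρ*(1−ρ₁)/(ρ₁(1−ρ*)) = 0.83·0.24 / (0.76·0.17) = 1.542.
Smallest integer k = 2.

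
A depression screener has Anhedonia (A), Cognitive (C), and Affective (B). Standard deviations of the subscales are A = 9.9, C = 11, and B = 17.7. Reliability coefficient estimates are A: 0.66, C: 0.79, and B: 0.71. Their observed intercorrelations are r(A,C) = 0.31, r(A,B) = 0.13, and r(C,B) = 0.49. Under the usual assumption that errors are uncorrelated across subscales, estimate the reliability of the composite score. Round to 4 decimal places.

Var(A+C+B) = 9.9² + 11² + 17.7² + 2·[9.9·11·0.31 + 9.9·17.7·0.13 + 11·17.7·0.49] = 532.3 + 303.884 = 836.184.
With uncorrelated errors the cross-covariances are all true-score covariance, so they carry over unchanged; only the diagonal terms shrink to ρᵢσᵢ².
True-score variance = [9.9²·0.66 + 11²·0.79 + 17.7²·0.71] + 303.884 = 382.712 + 303.884 = 686.596.
Reliability = 686.596 / 836.184 = 0.8211.

0.8211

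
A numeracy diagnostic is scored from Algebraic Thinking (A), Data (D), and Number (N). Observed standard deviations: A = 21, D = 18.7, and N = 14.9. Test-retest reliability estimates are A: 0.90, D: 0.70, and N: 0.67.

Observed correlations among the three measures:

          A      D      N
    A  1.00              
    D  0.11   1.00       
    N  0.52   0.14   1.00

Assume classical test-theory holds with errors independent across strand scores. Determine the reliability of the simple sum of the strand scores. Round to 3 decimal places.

Var(A+D+N) = 21² + 18.7² + 14.9² + 2·[21·18.7·0.11 + 21·14.9·0.52 + 18.7·14.9·0.14] = 1012.7 + 489.826 = 1502.53.
Under uncorrelated errors the observed covariances equal the true-score covariances, so only the own-variance terms attenuate.
True-score variance = [21²·0.90 + 18.7²·0.70 + 14.9²·0.67] + 489.826 = 790.43 + 489.826 = 1280.26.
Reliability = 1280.26 / 1502.53 = 0.852.

0.852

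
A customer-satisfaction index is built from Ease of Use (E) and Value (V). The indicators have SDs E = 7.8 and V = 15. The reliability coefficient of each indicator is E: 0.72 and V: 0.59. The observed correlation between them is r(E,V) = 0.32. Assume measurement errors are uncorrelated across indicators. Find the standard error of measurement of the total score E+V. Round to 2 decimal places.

Var(total) = 285.84 + 74.88 = 360.72.
True-score variance = 176.555 + 74.88 = 251.435, so reliability = 0.6970.
Error variance = 360.72 − 251.435 = 109.285; SEM = √109.285 = 10.45.

10.45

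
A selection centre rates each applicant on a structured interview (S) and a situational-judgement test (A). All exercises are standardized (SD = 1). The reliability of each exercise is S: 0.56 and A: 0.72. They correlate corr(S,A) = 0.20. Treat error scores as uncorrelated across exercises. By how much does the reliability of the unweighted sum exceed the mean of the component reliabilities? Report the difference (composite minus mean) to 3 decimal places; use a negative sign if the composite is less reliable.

0.060

Var(sum) = 2 + 0.4 = 2.4; true-score variance = 1.28 + 0.4 = 1.68; composite reliability = 0.7000.
Mean component reliability = 0.6400.
Difference = 0.7000 − 0.6400 = 0.060.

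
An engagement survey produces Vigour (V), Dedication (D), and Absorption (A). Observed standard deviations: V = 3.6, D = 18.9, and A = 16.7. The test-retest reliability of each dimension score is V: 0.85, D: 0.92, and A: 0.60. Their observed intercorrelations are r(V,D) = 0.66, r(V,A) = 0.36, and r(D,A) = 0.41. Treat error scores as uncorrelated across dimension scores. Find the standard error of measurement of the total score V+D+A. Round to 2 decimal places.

11.92

Var(total) = 649.06 + 391.916 = 1040.98.
True-score variance = 506.983 + 391.916 = 898.899, so reliability = 0.8635.
Error variance = 1040.98 − 898.899 = 142.077; SEM = √142.077 = 11.92.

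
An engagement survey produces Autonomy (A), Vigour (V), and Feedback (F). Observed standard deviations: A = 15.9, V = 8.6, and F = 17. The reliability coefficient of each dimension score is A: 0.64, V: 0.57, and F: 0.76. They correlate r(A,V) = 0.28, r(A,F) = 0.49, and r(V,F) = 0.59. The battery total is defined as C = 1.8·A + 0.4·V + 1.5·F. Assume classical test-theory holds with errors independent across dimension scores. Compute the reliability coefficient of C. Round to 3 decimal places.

0.806

Var(C) = 1.8²·15.9² + 0.4²·8.6² + 1.5²·17² + 2·[0.72·15.9·8.6·0.28 + 2.7·15.9·17·0.49 + 0.6·8.6·17·0.59] = 1481.19 + 873.857 = 2355.04.
With uncorrelated errors the cross-covariances are all true-score covariance, so they carry over unchanged; only the diagonal terms shrink to ρᵢσᵢ².
True-score variance = [1.8²·15.9²·0.64 + 0.4²·8.6²·0.57 + 1.5²·17²·0.76] + 873.857 = 1025.16 + 873.857 = 1899.02.
Reliability = 1899.02 / 2355.04 = 0.806.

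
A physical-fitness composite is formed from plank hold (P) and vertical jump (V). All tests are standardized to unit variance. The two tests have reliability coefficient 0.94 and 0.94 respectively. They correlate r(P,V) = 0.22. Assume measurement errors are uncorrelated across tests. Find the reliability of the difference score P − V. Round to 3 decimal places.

Var(P−V) = 1 + 1 − 2·0.22 = 2 − 0.44 = 1.56.
With uncorrelated errors the cross-covariances are all true-score covariance, so they carry over unchanged; only the diagonal terms shrink to ρᵢσᵢ².
True-score variance = [0.94 + 0.94] − 0.44 = 1.88 − 0.44 = 1.44.
Reliability = 1.44 / 1.56 = 0.923.

0.923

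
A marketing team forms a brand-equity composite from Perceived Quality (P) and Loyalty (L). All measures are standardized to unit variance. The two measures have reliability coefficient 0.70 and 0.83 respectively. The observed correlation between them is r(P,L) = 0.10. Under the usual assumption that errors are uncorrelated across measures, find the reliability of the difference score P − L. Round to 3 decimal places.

Var(P−L) = 1 + 1 − 2·0.10 = 2 − 0.2 = 1.8.
Because errors are independent across components, Cov(Tᵢ,Tⱼ) = Cov(Xᵢ,Xⱼ); the off-diagonal part of the true-score variance is the same as above.
True-score variance = [0.70 + 0.83] − 0.2 = 1.53 − 0.2 = 1.33.
Reliability = 1.33 / 1.8 = 0.739.

0.739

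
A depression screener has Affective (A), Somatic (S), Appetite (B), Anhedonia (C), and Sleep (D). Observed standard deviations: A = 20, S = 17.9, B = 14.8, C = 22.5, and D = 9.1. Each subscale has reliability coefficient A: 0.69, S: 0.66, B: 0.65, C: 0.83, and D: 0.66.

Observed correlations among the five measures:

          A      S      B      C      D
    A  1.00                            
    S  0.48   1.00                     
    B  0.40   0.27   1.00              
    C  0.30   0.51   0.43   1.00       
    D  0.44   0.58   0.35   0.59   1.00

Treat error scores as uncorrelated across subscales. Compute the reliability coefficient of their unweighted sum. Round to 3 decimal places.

Var(A+S+B+C+D) = 20² + 17.9² + 14.8² + 22.5² + 9.1² + 2·[20·17.9·0.48 + 20·14.8·0.40 + 20·22.5·0.30 + 20·9.1·0.44 + 17.9·14.8·0.27 + 17.9·22.5·0.51 + 17.9·9.1·0.58 + 14.8·22.5·0.43 + 14.8·9.1·0.35 + 22.5·9.1·0.59] = 1528.51 + 2375.72 = 3904.23.
Under uncorrelated errors the observed covariances equal the true-score covariances, so only the own-variance terms attenuate.
True-score variance = [20²·0.69 + 17.9²·0.66 + 14.8²·0.65 + 22.5²·0.83 + 9.1²·0.66] + 2375.72 = 1104.69 + 2375.72 = 3480.4.
Reliability = 3480.4 / 3904.23 = 0.891.

0.891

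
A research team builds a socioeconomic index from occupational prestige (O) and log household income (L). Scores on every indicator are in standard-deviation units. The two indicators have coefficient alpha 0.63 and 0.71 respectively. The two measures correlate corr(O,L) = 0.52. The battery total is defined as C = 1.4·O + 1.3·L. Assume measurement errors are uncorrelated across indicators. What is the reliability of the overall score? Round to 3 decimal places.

Var(C) = 1.4² + 1.3² + 2·[1.82·0.52] = 3.65 + 1.8928 = 5.5428.
With uncorrelated errors the cross-covariances are all true-score covariance, so they carry over unchanged; only the diagonal terms shrink to ρᵢσᵢ².
True-score variance = [1.4²·0.63 + 1.3²·0.71] + 1.8928 = 2.4347 + 1.8928 = 4.3275.
Reliability = 4.3275 / 5.5428 = 0.781.

0.781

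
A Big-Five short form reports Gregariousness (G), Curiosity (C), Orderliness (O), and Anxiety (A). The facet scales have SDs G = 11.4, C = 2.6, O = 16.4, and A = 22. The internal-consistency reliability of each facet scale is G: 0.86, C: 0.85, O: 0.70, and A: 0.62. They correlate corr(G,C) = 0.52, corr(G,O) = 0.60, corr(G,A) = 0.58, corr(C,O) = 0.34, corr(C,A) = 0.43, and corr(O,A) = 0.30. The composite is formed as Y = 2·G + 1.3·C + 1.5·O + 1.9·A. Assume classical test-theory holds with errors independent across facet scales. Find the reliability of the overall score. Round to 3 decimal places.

0.834

Var(Y) = 2²·11.4² + 1.3²·2.6² + 1.5²·16.4² + 1.9²·22² + 2·[2.6·11.4·2.6·0.52 + 3·11.4·16.4·0.60 + 3.8·11.4·22·0.58 + 1.95·2.6·16.4·0.34 + 2.47·2.6·22·0.43 + 2.85·16.4·22·0.30] = 2883.66 + 2653.74 = 5537.41.
Because errors are independent across components, Cov(Tᵢ,Tⱼ) = Cov(Xᵢ,Xⱼ); the off-diagonal part of the true-score variance is the same as above.
True-score variance = [2²·11.4²·0.86 + 1.3²·2.6²·0.85 + 1.5²·16.4²·0.70 + 1.9²·22²·0.62] + 2653.74 = 1963.67 + 2653.74 = 4617.42.
Reliability = 4617.42 / 5537.41 = 0.834.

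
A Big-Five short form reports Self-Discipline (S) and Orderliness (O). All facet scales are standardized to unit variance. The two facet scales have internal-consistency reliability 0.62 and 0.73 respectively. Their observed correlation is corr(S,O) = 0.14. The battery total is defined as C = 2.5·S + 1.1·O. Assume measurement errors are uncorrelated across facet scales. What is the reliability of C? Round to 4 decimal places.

0.6717

Var(C) = 2.5² + 1.1² + 2·[2.75·0.14] = 7.46 + 0.77 = 8.23.
Under uncorrelated errors the observed covariances equal the true-score covariances, so only the own-variance terms attenuate.
True-score variance = [2.5²·0.62 + 1.1²·0.73] + 0.77 = 4.7583 + 0.77 = 5.5283.
Reliability = 5.5283 / 8.23 = 0.6717.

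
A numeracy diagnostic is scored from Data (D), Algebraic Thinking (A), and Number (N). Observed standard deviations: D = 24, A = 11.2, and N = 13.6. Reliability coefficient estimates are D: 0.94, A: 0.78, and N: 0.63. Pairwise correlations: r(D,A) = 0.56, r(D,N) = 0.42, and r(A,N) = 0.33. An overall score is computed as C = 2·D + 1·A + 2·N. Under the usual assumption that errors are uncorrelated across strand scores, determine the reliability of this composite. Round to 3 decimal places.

Var(C) = 2²·24² + 11.2² + 2²·13.6² + 2·[2·24·11.2·0.56 + 4·24·13.6·0.42 + 2·11.2·13.6·0.33] = 3169.28 + 1899.88 = 5069.16.
Under uncorrelated errors the observed covariances equal the true-score covariances, so only the own-variance terms attenuate.
True-score variance = [2²·24²·0.94 + 11.2²·0.78 + 2²·13.6²·0.63] + 1899.88 = 2729.7 + 1899.88 = 4629.58.
Reliability = 4629.58 / 5069.16 = 0.913.

0.913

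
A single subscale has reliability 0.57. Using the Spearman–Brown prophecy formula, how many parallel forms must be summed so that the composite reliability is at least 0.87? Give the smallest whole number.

k ≥ ρ*(1−ρ₁)/(ρ₁(1−ρ*)) = 0.87·0.43 / (0.57·0.13) = 5.049.
Smallest integer k = 6.

6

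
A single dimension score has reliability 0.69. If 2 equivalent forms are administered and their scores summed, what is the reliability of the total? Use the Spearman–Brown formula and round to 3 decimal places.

0.817

ρ_k = kρ / (1 + (k−1)ρ) = 2·0.69 / (1 + 1·0.69) = 1.380 / 1.690 = 0.817.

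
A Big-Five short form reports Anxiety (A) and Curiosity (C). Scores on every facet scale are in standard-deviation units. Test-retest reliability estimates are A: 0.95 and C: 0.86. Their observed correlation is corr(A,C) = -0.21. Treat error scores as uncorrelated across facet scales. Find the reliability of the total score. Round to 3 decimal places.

0.880

Var(A+C) = 2 + 2·[(-0.21)] = 2 − 0.42 = 1.58.
Under uncorrelated errors the observed covariances equal the true-score covariances, so only the own-variance terms attenuate.
True-score variance = [0.95 + 0.86] − 0.42 = 1.81 − 0.42 = 1.39.
Reliability = 1.39 / 1.58 = 0.880.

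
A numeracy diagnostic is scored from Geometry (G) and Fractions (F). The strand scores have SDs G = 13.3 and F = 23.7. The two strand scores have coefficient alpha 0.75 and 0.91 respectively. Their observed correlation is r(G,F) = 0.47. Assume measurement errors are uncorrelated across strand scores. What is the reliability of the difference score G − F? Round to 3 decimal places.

0.786

Var(G−F) = 13.3² + 23.7² − 2·13.3·23.7·0.47 = 738.58 − 296.297 = 442.283.
With uncorrelated errors the cross-covariances are all true-score covariance, so they carry over unchanged; only the diagonal terms shrink to ρᵢσᵢ².
True-score variance = [13.3²·0.75 + 23.7²·0.91] − 296.297 = 643.805 − 296.297 = 347.508.
Reliability = 347.508 / 442.283 = 0.786.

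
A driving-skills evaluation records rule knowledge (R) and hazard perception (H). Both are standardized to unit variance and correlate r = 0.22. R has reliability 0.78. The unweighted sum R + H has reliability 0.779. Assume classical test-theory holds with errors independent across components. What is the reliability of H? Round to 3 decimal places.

0.681

Var(R+H) = 2 + 2·0.22 = 2.440.
True-score variance = ρ_R + ρ_H + 2·0.22, so 0.779 = (0.78 + ρ_H + 0.44) / 2.440.
ρ_H = 0.779·2.440 − 0.78 − 0.44 = 0.681.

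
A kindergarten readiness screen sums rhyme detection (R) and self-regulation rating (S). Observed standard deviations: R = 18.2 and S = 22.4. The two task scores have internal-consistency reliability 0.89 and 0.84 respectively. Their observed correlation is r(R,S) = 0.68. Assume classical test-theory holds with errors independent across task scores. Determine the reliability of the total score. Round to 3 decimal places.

Var(R+S) = 18.2² + 22.4² + 2·[18.2·22.4·0.68] = 833 + 554.445 = 1387.44.
Under uncorrelated errors the observed covariances equal the true-score covariances, so only the own-variance terms attenuate.
True-score variance = [18.2²·0.89 + 22.4²·0.84] + 554.445 = 716.282 + 554.445 = 1270.73.
Reliability = 1270.73 / 1387.44 = 0.916.

0.916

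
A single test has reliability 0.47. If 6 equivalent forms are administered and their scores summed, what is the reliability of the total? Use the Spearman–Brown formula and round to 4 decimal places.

0.8418

ρ_k = kρ / (1 + (k−1)ρ) = 6·0.47 / (1 + 5·0.47) = 2.820 / 3.350 = 0.8418.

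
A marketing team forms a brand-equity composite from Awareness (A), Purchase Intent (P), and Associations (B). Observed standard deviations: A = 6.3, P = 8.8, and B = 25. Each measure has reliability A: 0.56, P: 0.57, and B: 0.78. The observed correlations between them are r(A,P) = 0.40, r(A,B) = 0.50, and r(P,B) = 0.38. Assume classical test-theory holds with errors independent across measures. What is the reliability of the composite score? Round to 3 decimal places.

Var(A+P+B) = 6.3² + 8.8² + 25² + 2·[6.3·8.8·0.40 + 6.3·25·0.50 + 8.8·25·0.38] = 742.13 + 369.052 = 1111.18.
Under uncorrelated errors the observed covariances equal the true-score covariances, so only the own-variance terms attenuate.
True-score variance = [6.3²·0.56 + 8.8²·0.57 + 25²·0.78] + 369.052 = 553.867 + 369.052 = 922.919.
Reliability = 922.919 / 1111.18 = 0.831.

0.831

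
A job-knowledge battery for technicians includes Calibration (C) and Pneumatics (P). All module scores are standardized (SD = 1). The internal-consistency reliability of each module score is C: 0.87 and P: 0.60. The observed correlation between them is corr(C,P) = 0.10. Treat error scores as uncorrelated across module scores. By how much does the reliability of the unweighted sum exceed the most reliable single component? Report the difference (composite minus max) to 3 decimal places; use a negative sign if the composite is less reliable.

Var(sum) = 2 + 0.2 = 2.2; true-score variance = 1.47 + 0.2 = 1.67; composite reliability = 0.7591.
Max component reliability = 0.8700.
Difference = 0.7591 − 0.8700 = -0.111.

-0.111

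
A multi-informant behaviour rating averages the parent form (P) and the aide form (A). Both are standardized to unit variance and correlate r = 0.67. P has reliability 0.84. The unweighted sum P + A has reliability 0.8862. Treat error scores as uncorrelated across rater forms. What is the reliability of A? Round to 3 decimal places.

Var(P+A) = 2 + 2·0.67 = 3.340.
True-score variance = ρ_P + ρ_A + 2·0.67, so 0.8862 = (0.84 + ρ_A + 1.34) / 3.340.
ρ_A = 0.8862·3.340 − 0.84 − 1.34 = 0.780.

0.780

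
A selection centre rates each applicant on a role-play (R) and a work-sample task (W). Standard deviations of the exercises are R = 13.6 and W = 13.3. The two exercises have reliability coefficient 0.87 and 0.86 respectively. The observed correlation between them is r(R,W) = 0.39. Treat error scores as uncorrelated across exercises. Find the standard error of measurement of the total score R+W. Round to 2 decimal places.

6.99

Var(total) = 361.85 + 141.086 = 502.936.
True-score variance = 313.041 + 141.086 = 454.127, so reliability = 0.9030.
Error variance = 502.936 − 454.127 = 48.8094; SEM = √48.8094 = 6.99.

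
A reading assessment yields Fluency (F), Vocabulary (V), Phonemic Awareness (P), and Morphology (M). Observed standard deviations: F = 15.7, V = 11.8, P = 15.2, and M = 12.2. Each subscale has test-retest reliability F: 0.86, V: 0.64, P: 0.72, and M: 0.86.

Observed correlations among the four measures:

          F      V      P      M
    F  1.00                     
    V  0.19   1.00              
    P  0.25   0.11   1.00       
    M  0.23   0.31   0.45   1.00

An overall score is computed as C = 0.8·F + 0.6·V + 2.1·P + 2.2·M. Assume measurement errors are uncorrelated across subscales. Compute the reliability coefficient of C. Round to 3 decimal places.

Var(C) = 0.8²·15.7² + 0.6²·11.8² + 2.1²·15.2² + 2.2²·12.2² + 2·[0.48·15.7·11.8·0.19 + 1.68·15.7·15.2·0.25 + 1.76·15.7·12.2·0.23 + 1.26·11.8·15.2·0.11 + 1.32·11.8·12.2·0.31 + 4.62·15.2·12.2·0.45] = 1947.15 + 1327.91 = 3275.07.
Because errors are independent across components, Cov(Tᵢ,Tⱼ) = Cov(Xᵢ,Xⱼ); the off-diagonal part of the true-score variance is the same as above.
True-score variance = [0.8²·15.7²·0.86 + 0.6²·11.8²·0.64 + 2.1²·15.2²·0.72 + 2.2²·12.2²·0.86] + 1327.91 = 1520.88 + 1327.91 = 2848.79.
Reliability = 2848.79 / 3275.07 = 0.870.

0.870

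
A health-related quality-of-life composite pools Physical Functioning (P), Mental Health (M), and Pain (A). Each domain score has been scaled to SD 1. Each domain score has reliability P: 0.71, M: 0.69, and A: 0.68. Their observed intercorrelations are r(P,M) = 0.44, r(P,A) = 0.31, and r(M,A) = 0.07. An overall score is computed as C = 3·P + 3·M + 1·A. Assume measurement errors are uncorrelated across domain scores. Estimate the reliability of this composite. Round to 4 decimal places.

Var(C) = 3² + 3² + 1 + 2·[9·0.44 + 3·0.31 + 3·0.07] = 19 + 10.2 = 29.2.
With uncorrelated errors the cross-covariances are all true-score covariance, so they carry over unchanged; only the diagonal terms shrink to ρᵢσᵢ².
True-score variance = [3²·0.71 + 3²·0.69 + 0.68] + 10.2 = 13.28 + 10.2 = 23.48.
Reliability = 23.48 / 29.2 = 0.8041.

0.8041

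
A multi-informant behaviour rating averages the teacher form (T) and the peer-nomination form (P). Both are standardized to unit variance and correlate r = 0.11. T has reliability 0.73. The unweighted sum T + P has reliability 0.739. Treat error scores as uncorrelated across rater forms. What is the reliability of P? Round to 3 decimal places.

0.691

Var(T+P) = 2 + 2·0.11 = 2.220.
True-score variance = ρ_T + ρ_P + 2·0.11, so 0.739 = (0.73 + ρ_P + 0.22) / 2.220.
ρ_P = 0.739·2.220 − 0.73 − 0.22 = 0.691.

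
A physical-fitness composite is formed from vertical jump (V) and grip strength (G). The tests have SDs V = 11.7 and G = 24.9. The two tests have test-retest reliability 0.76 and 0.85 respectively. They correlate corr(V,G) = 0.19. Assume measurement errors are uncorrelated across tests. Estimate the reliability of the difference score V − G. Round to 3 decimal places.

Var(V−G) = 11.7² + 24.9² − 2·11.7·24.9·0.19 = 756.9 − 110.705 = 646.195.
Because errors are independent across components, Cov(Tᵢ,Tⱼ) = Cov(Xᵢ,Xⱼ); the off-diagonal part of the true-score variance is the same as above.
True-score variance = [11.7²·0.76 + 24.9²·0.85] − 110.705 = 631.045 − 110.705 = 520.339.
Reliability = 520.339 / 646.195 = 0.805.

0.805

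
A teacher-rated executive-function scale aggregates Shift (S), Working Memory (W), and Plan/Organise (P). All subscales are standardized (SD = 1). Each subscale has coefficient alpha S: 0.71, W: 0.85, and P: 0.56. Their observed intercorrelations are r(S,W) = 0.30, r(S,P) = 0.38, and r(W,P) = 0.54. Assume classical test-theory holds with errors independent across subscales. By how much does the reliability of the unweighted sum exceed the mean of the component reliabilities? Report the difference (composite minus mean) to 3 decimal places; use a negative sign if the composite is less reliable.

0.132

Var(sum) = 3 + 2.44 = 5.44; true-score variance = 2.12 + 2.44 = 4.56; composite reliability = 0.8382.
Mean component reliability = 0.7067.
Difference = 0.8382 − 0.7067 = 0.132.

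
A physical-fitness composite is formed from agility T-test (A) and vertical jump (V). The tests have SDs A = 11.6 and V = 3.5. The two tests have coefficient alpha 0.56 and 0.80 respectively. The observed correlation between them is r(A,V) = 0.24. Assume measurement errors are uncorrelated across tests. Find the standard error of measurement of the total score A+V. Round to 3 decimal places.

7.852

Var(total) = 146.81 + 19.488 = 166.298.
True-score variance = 85.1536 + 19.488 = 104.642, so reliability = 0.6292.
Error variance = 166.298 − 104.642 = 61.6564; SEM = √61.6564 = 7.852.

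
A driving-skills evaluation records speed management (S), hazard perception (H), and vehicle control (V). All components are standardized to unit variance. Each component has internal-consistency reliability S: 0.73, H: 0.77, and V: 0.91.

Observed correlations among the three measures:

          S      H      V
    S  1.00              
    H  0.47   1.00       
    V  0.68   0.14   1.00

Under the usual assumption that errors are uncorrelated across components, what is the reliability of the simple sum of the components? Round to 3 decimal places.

Var(S+H+V) = 3 + 2·[0.47 + 0.68 + 0.14] = 3 + 2.58 = 5.58.
Because errors are independent across components, Cov(Tᵢ,Tⱼ) = Cov(Xᵢ,Xⱼ); the off-diagonal part of the true-score variance is the same as above.
True-score variance = [0.73 + 0.77 + 0.91] + 2.58 = 2.41 + 2.58 = 4.99.
Reliability = 4.99 / 5.58 = 0.894.

0.894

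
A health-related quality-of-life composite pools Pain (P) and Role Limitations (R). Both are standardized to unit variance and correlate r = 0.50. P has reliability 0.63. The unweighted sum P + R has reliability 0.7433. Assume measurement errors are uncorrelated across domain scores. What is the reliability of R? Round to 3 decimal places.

0.600

Var(P+R) = 2 + 2·0.50 = 3.000.
True-score variance = ρ_P + ρ_R + 2·0.50, so 0.7433 = (0.63 + ρ_R + 1.00) / 3.000.
ρ_R = 0.7433·3.000 − 0.63 − 1.00 = 0.600.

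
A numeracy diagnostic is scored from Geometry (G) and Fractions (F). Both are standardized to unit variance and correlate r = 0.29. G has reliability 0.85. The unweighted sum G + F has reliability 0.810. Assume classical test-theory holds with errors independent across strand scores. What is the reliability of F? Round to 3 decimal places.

0.660

Var(G+F) = 2 + 2·0.29 = 2.580.
True-score variance = ρ_G + ρ_F + 2·0.29, so 0.810 = (0.85 + ρ_F + 0.58) / 2.580.
ρ_F = 0.810·2.580 − 0.85 − 0.58 = 0.660.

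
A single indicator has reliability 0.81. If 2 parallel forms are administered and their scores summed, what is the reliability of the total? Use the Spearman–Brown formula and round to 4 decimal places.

0.8950

ρ_k = kρ / (1 + (k−1)ρ) = 2·0.81 / (1 + 1·0.81) = 1.620 / 1.810 = 0.8950.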